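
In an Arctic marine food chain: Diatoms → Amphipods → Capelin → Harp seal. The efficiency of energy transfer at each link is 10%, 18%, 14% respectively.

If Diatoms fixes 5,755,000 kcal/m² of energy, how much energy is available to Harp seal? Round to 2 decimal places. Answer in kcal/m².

Amphipods: 5755000 × 0.1 = 575500 kcal/m²
Capelin: 575500 × 0.18 = 103590 kcal/m²
Harp seal: 103590 × 0.14 = 14502.6 kcal/m²

14502.60 kcal/m²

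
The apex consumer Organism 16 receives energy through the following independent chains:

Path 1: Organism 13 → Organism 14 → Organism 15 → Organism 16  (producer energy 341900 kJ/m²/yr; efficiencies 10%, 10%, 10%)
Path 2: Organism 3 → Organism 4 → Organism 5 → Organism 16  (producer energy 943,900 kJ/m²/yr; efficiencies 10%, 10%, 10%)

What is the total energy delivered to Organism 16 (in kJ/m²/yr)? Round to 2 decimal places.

1285.80 kJ/m²/yr

Path 1: 341900 × 0.1 × 0.1 × 0.1 = 341.9 kJ/m²/yr
Path 2: 943900 × 0.1 × 0.1 × 0.1 = 943.9 kJ/m²/yr
Total at Organism 16: 341.9 + 943.9 = 1285.8 kJ/m²/yr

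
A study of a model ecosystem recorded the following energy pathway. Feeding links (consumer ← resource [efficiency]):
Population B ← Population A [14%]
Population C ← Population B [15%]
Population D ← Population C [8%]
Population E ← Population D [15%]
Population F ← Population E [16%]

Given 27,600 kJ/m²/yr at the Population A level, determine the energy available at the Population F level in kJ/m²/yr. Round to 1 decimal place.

Population B: 27600 × 0.14 = 3864 kJ/m²/yr
Population C: 3864 × 0.15 = 579.6 kJ/m²/yr
Population D: 579.6 × 0.08 = 46.368 kJ/m²/yr
Population E: 46.368 × 0.15 = 6.9552 kJ/m²/yr
Population F: 6.9552 × 0.16 = 1.112832 kJ/m²/yr

1.1 kJ/m²/yr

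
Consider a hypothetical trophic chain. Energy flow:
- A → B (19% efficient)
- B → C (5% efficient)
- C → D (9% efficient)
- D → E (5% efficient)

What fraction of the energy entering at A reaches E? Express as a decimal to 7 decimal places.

0.0000428

Product of link efficiencies: 0.19 × 0.05 × 0.09 × 0.05 = 0.00004275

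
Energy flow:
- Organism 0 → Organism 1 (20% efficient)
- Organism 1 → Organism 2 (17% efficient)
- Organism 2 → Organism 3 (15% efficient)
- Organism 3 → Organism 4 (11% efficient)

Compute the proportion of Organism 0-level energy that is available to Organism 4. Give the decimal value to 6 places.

Product of link efficiencies: 0.2 × 0.17 × 0.15 × 0.11 = 0.000561

0.000561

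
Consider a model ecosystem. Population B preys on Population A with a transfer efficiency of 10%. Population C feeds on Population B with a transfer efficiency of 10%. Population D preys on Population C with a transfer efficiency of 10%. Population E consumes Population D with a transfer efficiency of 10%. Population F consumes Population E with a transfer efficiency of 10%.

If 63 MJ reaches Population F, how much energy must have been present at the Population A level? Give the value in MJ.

Cumulative transfer efficiency: 0.1 × 0.1 × 0.1 × 0.1 × 0.1 = 0.00001
Population A energy = 63 / 0.00001 = 6300000 MJ

6300000 MJ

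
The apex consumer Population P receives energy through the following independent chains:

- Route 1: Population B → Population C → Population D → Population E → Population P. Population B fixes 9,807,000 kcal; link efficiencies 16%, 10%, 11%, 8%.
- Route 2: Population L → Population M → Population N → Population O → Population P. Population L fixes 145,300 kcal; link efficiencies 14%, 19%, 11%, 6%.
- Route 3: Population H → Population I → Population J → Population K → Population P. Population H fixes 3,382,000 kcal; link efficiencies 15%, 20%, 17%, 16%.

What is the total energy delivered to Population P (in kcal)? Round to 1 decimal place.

4166.0 kcal

Route 1: 9807000 × 0.16 × 0.1 × 0.11 × 0.08 = 1380.8256 kcal
Route 2: 145300 × 0.14 × 0.19 × 0.11 × 0.06 = 25.508868 kcal
Route 3: 3382000 × 0.15 × 0.2 × 0.17 × 0.16 = 2759.712 kcal
Total at Population P: 1380.8256 + 25.508868 + 2759.712 = 4166.046468 kcal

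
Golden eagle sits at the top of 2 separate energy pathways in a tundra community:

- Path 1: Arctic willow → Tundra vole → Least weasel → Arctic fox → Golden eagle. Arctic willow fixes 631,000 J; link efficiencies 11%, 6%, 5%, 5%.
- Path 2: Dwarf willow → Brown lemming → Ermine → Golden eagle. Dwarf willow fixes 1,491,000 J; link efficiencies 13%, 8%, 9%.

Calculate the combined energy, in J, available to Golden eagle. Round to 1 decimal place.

Path 1: 631000 × 0.11 × 0.06 × 0.05 × 0.05 = 10.4115 J
Path 2: 1491000 × 0.13 × 0.08 × 0.09 = 1395.576 J
Total at Golden eagle: 10.4115 + 1395.576 = 1405.9875 J

1406.0 J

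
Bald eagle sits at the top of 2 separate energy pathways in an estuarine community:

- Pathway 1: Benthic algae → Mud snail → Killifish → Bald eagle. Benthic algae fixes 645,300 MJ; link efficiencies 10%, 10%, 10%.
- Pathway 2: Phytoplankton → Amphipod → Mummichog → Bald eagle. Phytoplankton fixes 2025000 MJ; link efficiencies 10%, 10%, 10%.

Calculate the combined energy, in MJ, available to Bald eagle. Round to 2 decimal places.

Pathway 1: 645300 × 0.1 × 0.1 × 0.1 = 645.3 MJ
Pathway 2: 2025000 × 0.1 × 0.1 × 0.1 = 2025 MJ
Total at Bald eagle: 645.3 + 2025 = 2670.3 MJ

2670.30 MJ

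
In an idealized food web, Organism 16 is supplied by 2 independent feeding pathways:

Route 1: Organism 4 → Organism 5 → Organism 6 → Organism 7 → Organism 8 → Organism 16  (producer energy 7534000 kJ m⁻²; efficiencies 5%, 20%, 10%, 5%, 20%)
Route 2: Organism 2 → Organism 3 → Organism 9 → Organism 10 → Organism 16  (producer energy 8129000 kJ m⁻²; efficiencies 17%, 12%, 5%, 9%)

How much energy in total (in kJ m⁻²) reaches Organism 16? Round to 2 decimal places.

821.58 kJ m⁻²

Route 1: 7534000 × 0.05 × 0.2 × 0.1 × 0.05 × 0.2 = 75.34 kJ m⁻²
Route 2: 8129000 × 0.17 × 0.12 × 0.05 × 0.09 = 746.2422 kJ m⁻²
Total at Organism 16: 75.34 + 746.2422 = 821.5822 kJ m⁻²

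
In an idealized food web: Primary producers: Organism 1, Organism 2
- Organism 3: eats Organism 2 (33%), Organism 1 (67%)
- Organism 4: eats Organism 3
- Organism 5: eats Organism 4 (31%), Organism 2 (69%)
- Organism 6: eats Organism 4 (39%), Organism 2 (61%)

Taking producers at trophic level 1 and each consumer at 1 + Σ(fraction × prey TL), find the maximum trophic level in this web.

Organism 3: 1 + (0.33×1 + 0.67×1) = 2
Organism 4: 1 + 2 = 3
Organism 5: 1 + (0.31×3 + 0.69×1) = 2.62
Organism 6: 1 + (0.39×3 + 0.61×1) = 2.78

3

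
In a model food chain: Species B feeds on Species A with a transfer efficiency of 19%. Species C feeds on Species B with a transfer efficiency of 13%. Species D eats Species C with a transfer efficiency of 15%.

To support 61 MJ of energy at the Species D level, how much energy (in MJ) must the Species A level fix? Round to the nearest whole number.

Cumulative transfer efficiency: 0.19 × 0.13 × 0.15 = 0.003705
Species A energy = 61 / 0.003705 = 16464 MJ

16464 MJ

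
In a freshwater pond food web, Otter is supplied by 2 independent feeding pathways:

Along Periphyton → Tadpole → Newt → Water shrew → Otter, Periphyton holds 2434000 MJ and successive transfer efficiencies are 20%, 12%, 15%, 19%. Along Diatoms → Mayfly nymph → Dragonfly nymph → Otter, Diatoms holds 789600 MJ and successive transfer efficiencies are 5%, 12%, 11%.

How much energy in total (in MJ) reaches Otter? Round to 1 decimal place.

Via Periphyton: 2434000 × 0.2 × 0.12 × 0.15 × 0.19 = 1664.856 MJ
Via Diatoms: 789600 × 0.05 × 0.12 × 0.11 = 521.136 MJ
Total at Otter: 1664.856 + 521.136 = 2185.992 MJ

2186.0 MJ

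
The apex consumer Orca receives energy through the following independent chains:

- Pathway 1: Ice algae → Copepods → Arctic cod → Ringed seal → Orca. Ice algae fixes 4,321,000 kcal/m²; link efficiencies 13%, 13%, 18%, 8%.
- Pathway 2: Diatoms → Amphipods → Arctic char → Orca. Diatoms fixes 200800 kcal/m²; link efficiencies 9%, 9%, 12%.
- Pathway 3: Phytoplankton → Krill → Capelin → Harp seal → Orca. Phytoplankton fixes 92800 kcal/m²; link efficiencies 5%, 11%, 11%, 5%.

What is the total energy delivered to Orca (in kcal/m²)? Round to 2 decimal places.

Pathway 1: 4321000 × 0.13 × 0.13 × 0.18 × 0.08 = 1051.55856 kcal/m²
Pathway 2: 200800 × 0.09 × 0.09 × 0.12 = 195.1776 kcal/m²
Pathway 3: 92800 × 0.05 × 0.11 × 0.11 × 0.05 = 2.8072 kcal/m²
Total at Orca: 1051.55856 + 195.1776 + 2.8072 = 1249.54336 kcal/m²

1249.54 kcal/m²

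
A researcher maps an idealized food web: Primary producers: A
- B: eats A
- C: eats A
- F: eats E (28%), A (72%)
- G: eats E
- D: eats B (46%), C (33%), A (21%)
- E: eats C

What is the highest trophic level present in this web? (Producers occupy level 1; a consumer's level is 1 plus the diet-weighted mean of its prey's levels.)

B: 1 + 1 = 2
C: 1 + 1 = 2
D: 1 + (0.46×2 + 0.33×2 + 0.21×1) = 2.79
E: 1 + 2 = 3
F: 1 + (0.28×3 + 0.72×1) = 2.56
G: 1 + 3 = 4

4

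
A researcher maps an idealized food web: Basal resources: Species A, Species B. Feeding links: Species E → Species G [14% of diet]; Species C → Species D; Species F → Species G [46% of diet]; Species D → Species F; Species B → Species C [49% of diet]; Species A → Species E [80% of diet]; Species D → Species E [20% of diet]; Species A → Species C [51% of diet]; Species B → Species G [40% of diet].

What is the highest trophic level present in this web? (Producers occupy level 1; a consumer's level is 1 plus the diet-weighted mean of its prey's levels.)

4

Species C: 1 + (0.49×1 + 0.51×1) = 2
Species D: 1 + 2 = 3
Species E: 1 + (0.8×1 + 0.2×3) = 2.4
Species F: 1 + 3 = 4
Species G: 1 + (0.14×2.4 + 0.4×1 + 0.46×4) = 3.576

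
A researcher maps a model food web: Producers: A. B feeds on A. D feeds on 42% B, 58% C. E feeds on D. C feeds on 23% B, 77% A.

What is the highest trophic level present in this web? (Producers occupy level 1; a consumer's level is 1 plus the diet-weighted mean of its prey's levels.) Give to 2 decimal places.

4.13

B: 1 + 1 = 2
C: 1 + (0.23×2 + 0.77×1) = 2.23
D: 1 + (0.42×2 + 0.58×2.23) = 3.1334
E: 1 + 3.1334 = 4.1334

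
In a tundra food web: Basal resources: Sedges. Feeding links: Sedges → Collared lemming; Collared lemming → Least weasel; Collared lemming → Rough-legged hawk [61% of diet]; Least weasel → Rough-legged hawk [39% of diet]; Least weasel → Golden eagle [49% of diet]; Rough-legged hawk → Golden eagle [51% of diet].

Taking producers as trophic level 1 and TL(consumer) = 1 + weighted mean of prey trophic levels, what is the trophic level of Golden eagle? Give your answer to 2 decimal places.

4.20

Collared lemming: 1 + 1 = 2
Least weasel: 1 + 2 = 3
Rough-legged hawk: 1 + (0.61×2 + 0.39×3) = 3.39
Golden eagle: 1 + (0.49×3 + 0.51×3.39) = 4.1989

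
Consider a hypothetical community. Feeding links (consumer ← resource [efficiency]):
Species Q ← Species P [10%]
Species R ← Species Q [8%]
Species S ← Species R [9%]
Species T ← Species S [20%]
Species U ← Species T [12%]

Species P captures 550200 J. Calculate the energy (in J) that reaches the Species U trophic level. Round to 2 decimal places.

Species Q: 550200 × 0.1 = 55020 J
Species R: 55020 × 0.08 = 4401.6 J
Species S: 4401.6 × 0.09 = 396.144 J
Species T: 396.144 × 0.2 = 79.2288 J
Species U: 79.2288 × 0.12 = 9.507456 J

9.51 J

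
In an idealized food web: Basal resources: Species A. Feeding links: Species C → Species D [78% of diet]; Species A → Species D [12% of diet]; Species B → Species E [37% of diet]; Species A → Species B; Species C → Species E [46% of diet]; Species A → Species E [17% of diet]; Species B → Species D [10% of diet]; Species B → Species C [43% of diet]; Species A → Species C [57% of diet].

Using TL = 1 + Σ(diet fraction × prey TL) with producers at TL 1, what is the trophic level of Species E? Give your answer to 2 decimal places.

3.03

Species B: 1 + 1 = 2
Species C: 1 + (0.57×1 + 0.43×2) = 2.43
Species D: 1 + (0.1×2 + 0.12×1 + 0.78×2.43) = 3.2154
Species E: 1 + (0.46×2.43 + 0.37×2 + 0.17×1) = 3.0278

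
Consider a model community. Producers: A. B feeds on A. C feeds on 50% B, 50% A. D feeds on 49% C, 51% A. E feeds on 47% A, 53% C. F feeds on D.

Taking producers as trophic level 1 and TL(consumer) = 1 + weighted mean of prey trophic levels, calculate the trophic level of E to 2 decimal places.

B: 1 + 1 = 2
C: 1 + (0.5×2 + 0.5×1) = 2.5
D: 1 + (0.49×2.5 + 0.51×1) = 2.735
E: 1 + (0.47×1 + 0.53×2.5) = 2.795
F: 1 + 2.735 = 3.735

2.80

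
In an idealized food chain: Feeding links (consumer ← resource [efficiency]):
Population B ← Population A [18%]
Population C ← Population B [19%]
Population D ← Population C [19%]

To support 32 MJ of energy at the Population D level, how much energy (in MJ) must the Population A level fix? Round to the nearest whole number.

4925 MJ

Cumulative transfer efficiency: 0.18 × 0.19 × 0.19 = 0.006498
Population A energy = 32 / 0.006498 = 4925 MJ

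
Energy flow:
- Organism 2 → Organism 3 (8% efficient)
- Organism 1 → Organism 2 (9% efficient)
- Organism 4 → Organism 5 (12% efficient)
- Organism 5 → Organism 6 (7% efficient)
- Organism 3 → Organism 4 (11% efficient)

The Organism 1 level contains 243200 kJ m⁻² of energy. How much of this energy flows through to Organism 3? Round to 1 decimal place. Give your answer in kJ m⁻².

Organism 2: 243200 × 0.09 = 21888 kJ m⁻²
Organism 3: 21888 × 0.08 = 1751.04 kJ m⁻²

1751.0 kJ m⁻²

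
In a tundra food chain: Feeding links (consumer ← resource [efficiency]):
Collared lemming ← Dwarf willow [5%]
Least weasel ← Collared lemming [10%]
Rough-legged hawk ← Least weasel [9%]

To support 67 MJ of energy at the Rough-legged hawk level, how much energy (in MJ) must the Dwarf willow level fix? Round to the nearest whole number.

Cumulative transfer efficiency: 0.05 × 0.1 × 0.09 = 0.00045
Dwarf willow energy = 67 / 0.00045 = 148889 MJ

148889 MJ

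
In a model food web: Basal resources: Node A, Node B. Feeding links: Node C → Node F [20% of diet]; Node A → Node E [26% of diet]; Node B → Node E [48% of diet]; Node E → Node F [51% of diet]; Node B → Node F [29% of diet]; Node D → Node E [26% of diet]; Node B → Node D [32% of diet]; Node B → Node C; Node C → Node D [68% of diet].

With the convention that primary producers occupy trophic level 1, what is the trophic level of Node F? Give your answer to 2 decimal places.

2.93

Node C: 1 + 1 = 2
Node D: 1 + (0.68×2 + 0.32×1) = 2.68
Node E: 1 + (0.26×1 + 0.26×2.68 + 0.48×1) = 2.4368
Node F: 1 + (0.2×2 + 0.29×1 + 0.51×2.4368) = 2.932768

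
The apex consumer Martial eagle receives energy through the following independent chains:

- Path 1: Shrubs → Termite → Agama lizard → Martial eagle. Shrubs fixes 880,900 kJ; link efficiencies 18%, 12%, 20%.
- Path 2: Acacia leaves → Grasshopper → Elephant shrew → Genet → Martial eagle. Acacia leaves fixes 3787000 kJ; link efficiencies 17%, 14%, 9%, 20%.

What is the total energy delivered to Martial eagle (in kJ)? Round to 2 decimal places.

Path 1: 880900 × 0.18 × 0.12 × 0.2 = 3805.488 kJ
Path 2: 3787000 × 0.17 × 0.14 × 0.09 × 0.2 = 1622.3508 kJ
Total at Martial eagle: 3805.488 + 1622.3508 = 5427.8388 kJ

5427.84 kJ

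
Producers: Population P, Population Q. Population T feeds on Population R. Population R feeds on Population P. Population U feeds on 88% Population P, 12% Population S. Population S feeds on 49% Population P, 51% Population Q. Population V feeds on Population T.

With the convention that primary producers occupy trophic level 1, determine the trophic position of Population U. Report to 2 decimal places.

Population R: 1 + 1 = 2
Population S: 1 + (0.49×1 + 0.51×1) = 2
Population T: 1 + 2 = 3
Population U: 1 + (0.88×1 + 0.12×2) = 2.12
Population V: 1 + 3 = 4

2.12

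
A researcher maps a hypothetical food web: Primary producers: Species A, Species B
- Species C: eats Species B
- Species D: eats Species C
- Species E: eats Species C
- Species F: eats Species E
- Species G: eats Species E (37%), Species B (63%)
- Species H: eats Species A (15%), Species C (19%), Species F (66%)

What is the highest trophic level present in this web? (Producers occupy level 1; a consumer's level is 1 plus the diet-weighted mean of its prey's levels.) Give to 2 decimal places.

Species C: 1 + 1 = 2
Species D: 1 + 2 = 3
Species E: 1 + 2 = 3
Species F: 1 + 3 = 4
Species G: 1 + (0.37×3 + 0.63×1) = 2.74
Species H: 1 + (0.15×1 + 0.19×2 + 0.66×4) = 4.17

4.17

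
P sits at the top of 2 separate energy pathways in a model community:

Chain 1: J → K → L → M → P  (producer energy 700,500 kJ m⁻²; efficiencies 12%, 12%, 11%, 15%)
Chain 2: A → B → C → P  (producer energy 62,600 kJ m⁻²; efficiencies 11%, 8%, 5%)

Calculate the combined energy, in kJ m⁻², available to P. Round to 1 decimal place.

Chain 1: 700500 × 0.12 × 0.12 × 0.11 × 0.15 = 166.4388 kJ m⁻²
Chain 2: 62600 × 0.11 × 0.08 × 0.05 = 27.544 kJ m⁻²
Total at P: 166.4388 + 27.544 = 193.9828 kJ m⁻²

194.0 kJ m⁻²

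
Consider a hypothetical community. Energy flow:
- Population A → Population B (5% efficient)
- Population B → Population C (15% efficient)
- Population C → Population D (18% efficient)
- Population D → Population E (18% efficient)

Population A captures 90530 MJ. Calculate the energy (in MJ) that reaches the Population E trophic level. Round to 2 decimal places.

22.00 MJ

Population B: 90530 × 0.05 = 4526.5 MJ
Population C: 4526.5 × 0.15 = 678.975 MJ
Population D: 678.975 × 0.18 = 122.2155 MJ
Population E: 122.2155 × 0.18 = 21.99879 MJ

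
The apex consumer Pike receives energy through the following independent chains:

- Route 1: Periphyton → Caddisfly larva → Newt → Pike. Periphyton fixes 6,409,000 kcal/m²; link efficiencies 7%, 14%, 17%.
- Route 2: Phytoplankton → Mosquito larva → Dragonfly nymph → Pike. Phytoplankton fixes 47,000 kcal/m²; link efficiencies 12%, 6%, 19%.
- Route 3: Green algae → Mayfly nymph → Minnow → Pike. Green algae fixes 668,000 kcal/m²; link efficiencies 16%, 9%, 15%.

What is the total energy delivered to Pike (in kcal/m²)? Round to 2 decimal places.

Route 1: 6409000 × 0.07 × 0.14 × 0.17 = 10677.394 kcal/m²
Route 2: 47000 × 0.12 × 0.06 × 0.19 = 64.296 kcal/m²
Route 3: 668000 × 0.16 × 0.09 × 0.15 = 1442.88 kcal/m²
Total at Pike: 10677.394 + 64.296 + 1442.88 = 12184.57 kcal/m²

12184.57 kcal/m²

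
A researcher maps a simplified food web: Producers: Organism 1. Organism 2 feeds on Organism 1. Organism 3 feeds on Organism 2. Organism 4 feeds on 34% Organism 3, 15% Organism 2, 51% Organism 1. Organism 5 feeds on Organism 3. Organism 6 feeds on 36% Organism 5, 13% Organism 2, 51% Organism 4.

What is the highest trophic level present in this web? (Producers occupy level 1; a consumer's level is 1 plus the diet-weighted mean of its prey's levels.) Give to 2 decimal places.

4.14

Organism 2: 1 + 1 = 2
Organism 3: 1 + 2 = 3
Organism 4: 1 + (0.34×3 + 0.15×2 + 0.51×1) = 2.83
Organism 5: 1 + 3 = 4
Organism 6: 1 + (0.36×4 + 0.13×2 + 0.51×2.83) = 4.1433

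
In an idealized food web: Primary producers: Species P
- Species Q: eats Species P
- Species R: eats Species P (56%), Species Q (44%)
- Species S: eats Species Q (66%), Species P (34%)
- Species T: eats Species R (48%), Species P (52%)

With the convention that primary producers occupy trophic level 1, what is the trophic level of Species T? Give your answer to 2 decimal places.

Species Q: 1 + 1 = 2
Species R: 1 + (0.56×1 + 0.44×2) = 2.44
Species S: 1 + (0.66×2 + 0.34×1) = 2.66
Species T: 1 + (0.48×2.44 + 0.52×1) = 2.6912

2.69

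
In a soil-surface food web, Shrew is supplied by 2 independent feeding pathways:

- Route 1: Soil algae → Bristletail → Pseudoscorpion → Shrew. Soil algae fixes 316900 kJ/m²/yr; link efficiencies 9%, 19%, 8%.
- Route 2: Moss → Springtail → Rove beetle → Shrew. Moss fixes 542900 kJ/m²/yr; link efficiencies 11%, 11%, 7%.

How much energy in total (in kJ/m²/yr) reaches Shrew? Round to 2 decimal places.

Route 1: 316900 × 0.09 × 0.19 × 0.08 = 433.5192 kJ/m²/yr
Route 2: 542900 × 0.11 × 0.11 × 0.07 = 459.8363 kJ/m²/yr
Total at Shrew: 433.5192 + 459.8363 = 893.3555 kJ/m²/yr

893.36 kJ/m²/yr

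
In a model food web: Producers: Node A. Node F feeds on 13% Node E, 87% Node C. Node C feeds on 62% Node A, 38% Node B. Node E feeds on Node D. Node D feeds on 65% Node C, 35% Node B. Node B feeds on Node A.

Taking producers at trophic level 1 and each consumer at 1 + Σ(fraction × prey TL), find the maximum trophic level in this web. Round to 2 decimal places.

4.25

Node B: 1 + 1 = 2
Node C: 1 + (0.62×1 + 0.38×2) = 2.38
Node D: 1 + (0.65×2.38 + 0.35×2) = 3.247
Node E: 1 + 3.247 = 4.247
Node F: 1 + (0.13×4.247 + 0.87×2.38) = 3.62271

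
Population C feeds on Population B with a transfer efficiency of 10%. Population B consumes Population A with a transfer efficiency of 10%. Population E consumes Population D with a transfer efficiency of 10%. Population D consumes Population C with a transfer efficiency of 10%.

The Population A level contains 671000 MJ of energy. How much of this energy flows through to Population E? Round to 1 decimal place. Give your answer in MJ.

67.1 MJ

Population B: 671000 × 0.1 = 67100 MJ
Population C: 67100 × 0.1 = 6710 MJ
Population D: 6710 × 0.1 = 671 MJ
Population E: 671 × 0.1 = 67.1 MJ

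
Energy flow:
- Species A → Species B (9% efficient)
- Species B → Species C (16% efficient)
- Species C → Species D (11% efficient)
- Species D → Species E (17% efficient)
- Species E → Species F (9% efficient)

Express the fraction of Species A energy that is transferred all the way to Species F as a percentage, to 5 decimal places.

Product of link efficiencies: 0.09 × 0.16 × 0.11 × 0.17 × 0.09 = 0.0000242352
As a percentage: 0.0000242352 × 100 = 0.00242%

0.00242%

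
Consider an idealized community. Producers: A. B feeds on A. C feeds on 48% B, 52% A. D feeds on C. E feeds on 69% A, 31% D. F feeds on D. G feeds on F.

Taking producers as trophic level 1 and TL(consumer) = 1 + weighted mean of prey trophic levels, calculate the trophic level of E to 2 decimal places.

2.77

B: 1 + 1 = 2
C: 1 + (0.48×2 + 0.52×1) = 2.48
D: 1 + 2.48 = 3.48
E: 1 + (0.69×1 + 0.31×3.48) = 2.7688
F: 1 + 3.48 = 4.48
G: 1 + 4.48 = 5.48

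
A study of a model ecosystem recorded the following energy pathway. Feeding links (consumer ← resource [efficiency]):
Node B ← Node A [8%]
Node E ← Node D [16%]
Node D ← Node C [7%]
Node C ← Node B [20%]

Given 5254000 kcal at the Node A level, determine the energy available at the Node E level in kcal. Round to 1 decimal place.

941.5 kcal

Node B: 5254000 × 0.08 = 420320 kcal
Node C: 420320 × 0.2 = 84064 kcal
Node D: 84064 × 0.07 = 5884.48 kcal
Node E: 5884.48 × 0.16 = 941.5168 kcal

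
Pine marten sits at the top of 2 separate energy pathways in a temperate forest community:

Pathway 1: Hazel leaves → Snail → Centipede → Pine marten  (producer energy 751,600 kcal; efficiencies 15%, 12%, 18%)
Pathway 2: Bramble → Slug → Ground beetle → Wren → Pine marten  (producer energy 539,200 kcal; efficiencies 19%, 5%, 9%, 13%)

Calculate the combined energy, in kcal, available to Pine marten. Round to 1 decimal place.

2495.1 kcal

Pathway 1: 751600 × 0.15 × 0.12 × 0.18 = 2435.184 kcal
Pathway 2: 539200 × 0.19 × 0.05 × 0.09 × 0.13 = 59.93208 kcal
Total at Pine marten: 2435.184 + 59.93208 = 2495.11608 kcal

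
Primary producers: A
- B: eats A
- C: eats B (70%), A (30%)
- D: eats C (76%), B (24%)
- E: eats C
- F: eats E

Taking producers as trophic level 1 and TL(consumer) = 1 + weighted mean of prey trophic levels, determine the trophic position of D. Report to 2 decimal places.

B: 1 + 1 = 2
C: 1 + (0.7×2 + 0.3×1) = 2.7
D: 1 + (0.76×2.7 + 0.24×2) = 3.532
E: 1 + 2.7 = 3.7
F: 1 + 3.7 = 4.7

3.53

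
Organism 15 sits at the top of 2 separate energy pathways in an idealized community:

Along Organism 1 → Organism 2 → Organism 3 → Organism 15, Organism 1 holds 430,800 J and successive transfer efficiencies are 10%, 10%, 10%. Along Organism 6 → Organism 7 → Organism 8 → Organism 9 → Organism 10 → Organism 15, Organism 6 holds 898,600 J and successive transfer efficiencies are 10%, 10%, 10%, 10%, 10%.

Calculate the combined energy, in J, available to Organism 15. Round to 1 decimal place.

439.8 J

Via Organism 1: 430800 × 0.1 × 0.1 × 0.1 = 430.8 J
Via Organism 6: 898600 × 0.1 × 0.1 × 0.1 × 0.1 × 0.1 = 8.986 J
Total at Organism 15: 430.8 + 8.986 = 439.786 J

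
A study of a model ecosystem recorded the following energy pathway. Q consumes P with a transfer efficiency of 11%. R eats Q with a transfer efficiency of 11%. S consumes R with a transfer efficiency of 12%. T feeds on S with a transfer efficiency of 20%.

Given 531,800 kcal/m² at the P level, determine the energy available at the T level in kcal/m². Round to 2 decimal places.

Q: 531800 × 0.11 = 58498 kcal/m²
R: 58498 × 0.11 = 6434.78 kcal/m²
S: 6434.78 × 0.12 = 772.1736 kcal/m²
T: 772.1736 × 0.2 = 154.43472 kcal/m²

154.43 kcal/m²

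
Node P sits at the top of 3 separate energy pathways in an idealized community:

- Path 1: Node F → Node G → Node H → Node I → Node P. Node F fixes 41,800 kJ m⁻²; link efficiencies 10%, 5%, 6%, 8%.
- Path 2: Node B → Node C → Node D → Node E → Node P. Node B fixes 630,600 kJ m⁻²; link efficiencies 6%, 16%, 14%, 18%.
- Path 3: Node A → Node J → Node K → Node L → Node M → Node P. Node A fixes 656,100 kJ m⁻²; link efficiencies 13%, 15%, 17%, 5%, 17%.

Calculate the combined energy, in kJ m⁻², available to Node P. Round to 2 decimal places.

172.05 kJ m⁻²

Path 1: 41800 × 0.1 × 0.05 × 0.06 × 0.08 = 1.0032 kJ m⁻²
Path 2: 630600 × 0.06 × 0.16 × 0.14 × 0.18 = 152.554752 kJ m⁻²
Path 3: 656100 × 0.13 × 0.15 × 0.17 × 0.05 × 0.17 = 18.48725775 kJ m⁻²
Total at Node P: 1.0032 + 152.554752 + 18.48725775 = 172.04520975 kJ m⁻²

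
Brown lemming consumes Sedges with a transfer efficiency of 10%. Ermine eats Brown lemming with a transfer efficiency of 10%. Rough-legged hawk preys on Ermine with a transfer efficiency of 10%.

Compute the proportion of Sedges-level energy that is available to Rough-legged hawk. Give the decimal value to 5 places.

Product of link efficiencies: 0.1 × 0.1 × 0.1 = 0.001

0.00100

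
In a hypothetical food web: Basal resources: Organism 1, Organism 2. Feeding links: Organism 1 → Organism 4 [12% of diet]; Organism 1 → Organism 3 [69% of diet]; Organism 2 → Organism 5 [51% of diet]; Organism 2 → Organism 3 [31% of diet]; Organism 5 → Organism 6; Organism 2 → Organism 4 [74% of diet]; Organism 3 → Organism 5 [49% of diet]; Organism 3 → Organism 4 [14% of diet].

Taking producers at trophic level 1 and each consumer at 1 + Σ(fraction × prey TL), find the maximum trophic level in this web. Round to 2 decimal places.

3.49

Organism 3: 1 + (0.31×1 + 0.69×1) = 2
Organism 4: 1 + (0.12×1 + 0.14×2 + 0.74×1) = 2.14
Organism 5: 1 + (0.51×1 + 0.49×2) = 2.49
Organism 6: 1 + 2.49 = 3.49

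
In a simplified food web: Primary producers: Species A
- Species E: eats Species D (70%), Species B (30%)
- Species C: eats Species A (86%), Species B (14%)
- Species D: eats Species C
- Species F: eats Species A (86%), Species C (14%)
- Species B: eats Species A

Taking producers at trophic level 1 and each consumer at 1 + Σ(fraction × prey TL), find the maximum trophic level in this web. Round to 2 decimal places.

Species B: 1 + 1 = 2
Species C: 1 + (0.86×1 + 0.14×2) = 2.14
Species D: 1 + 2.14 = 3.14
Species E: 1 + (0.7×3.14 + 0.3×2) = 3.798
Species F: 1 + (0.86×1 + 0.14×2.14) = 2.1596

3.80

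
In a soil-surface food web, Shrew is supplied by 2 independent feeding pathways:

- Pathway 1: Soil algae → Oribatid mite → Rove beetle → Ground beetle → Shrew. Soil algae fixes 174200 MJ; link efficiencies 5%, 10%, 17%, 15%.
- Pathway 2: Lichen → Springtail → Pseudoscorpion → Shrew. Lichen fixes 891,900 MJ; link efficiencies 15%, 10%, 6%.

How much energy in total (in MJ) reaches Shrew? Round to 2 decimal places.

824.92 MJ

Pathway 1: 174200 × 0.05 × 0.1 × 0.17 × 0.15 = 22.2105 MJ
Pathway 2: 891900 × 0.15 × 0.1 × 0.06 = 802.71 MJ
Total at Shrew: 22.2105 + 802.71 = 824.9205 MJ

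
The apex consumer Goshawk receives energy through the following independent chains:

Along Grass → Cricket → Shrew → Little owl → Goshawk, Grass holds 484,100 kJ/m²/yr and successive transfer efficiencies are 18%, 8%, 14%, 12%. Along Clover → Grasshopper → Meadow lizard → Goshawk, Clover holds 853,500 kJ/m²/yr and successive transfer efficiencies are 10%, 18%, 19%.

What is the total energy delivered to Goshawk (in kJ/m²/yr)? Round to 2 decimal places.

3036.08 kJ/m²/yr

Via Grass: 484100 × 0.18 × 0.08 × 0.14 × 0.12 = 117.113472 kJ/m²/yr
Via Clover: 853500 × 0.1 × 0.18 × 0.19 = 2918.97 kJ/m²/yr
Total at Goshawk: 117.113472 + 2918.97 = 3036.083472 kJ/m²/yr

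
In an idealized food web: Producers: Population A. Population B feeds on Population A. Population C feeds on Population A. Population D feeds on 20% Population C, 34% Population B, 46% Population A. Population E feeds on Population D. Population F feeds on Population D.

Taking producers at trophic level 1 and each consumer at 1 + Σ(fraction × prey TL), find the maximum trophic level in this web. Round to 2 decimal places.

3.54

Population B: 1 + 1 = 2
Population C: 1 + 1 = 2
Population D: 1 + (0.2×2 + 0.34×2 + 0.46×1) = 2.54
Population E: 1 + 2.54 = 3.54
Population F: 1 + 2.54 = 3.54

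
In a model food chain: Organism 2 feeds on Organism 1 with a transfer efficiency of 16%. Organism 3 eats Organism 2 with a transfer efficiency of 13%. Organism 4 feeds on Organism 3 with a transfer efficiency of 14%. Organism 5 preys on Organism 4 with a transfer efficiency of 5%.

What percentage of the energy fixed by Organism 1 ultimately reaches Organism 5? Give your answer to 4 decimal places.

Product of link efficiencies: 0.16 × 0.13 × 0.14 × 0.05 = 0.0001456
As a percentage: 0.0001456 × 100 = 0.0146%

0.0146%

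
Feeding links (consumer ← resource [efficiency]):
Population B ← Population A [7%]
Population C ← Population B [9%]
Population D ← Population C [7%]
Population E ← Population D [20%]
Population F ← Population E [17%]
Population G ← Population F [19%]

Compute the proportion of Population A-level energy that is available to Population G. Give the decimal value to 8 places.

Product of link efficiencies: 0.07 × 0.09 × 0.07 × 0.2 × 0.17 × 0.19 = 0.00000284886

0.00000285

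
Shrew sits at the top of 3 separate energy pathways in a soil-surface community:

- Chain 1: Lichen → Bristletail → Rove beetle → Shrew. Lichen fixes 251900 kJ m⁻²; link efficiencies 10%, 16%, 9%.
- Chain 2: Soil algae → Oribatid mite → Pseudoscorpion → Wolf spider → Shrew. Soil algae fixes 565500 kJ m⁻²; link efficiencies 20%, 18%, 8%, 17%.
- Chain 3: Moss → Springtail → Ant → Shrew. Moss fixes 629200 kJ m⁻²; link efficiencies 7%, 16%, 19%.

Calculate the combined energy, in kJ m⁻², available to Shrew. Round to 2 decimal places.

1978.54 kJ m⁻²

Chain 1: 251900 × 0.1 × 0.16 × 0.09 = 362.736 kJ m⁻²
Chain 2: 565500 × 0.2 × 0.18 × 0.08 × 0.17 = 276.8688 kJ m⁻²
Chain 3: 629200 × 0.07 × 0.16 × 0.19 = 1338.9376 kJ m⁻²
Total at Shrew: 362.736 + 276.8688 + 1338.9376 = 1978.5424 kJ m⁻²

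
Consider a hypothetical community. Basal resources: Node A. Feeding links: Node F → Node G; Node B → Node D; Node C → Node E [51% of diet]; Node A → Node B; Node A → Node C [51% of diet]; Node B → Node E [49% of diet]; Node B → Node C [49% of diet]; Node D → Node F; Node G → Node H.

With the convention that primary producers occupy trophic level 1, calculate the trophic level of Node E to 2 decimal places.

Node B: 1 + 1 = 2
Node C: 1 + (0.49×2 + 0.51×1) = 2.49
Node D: 1 + 2 = 3
Node E: 1 + (0.51×2.49 + 0.49×2) = 3.2499
Node F: 1 + 3 = 4
Node G: 1 + 4 = 5
Node H: 1 + 5 = 6

3.25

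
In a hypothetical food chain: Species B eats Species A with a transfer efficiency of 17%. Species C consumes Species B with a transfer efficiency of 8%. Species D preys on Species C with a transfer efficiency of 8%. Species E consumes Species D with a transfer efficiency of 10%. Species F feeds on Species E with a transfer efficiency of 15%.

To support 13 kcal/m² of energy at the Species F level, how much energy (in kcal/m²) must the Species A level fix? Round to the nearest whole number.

Cumulative transfer efficiency: 0.17 × 0.08 × 0.08 × 0.1 × 0.15 = 0.00001632
Species A energy = 13 / 0.00001632 = 796569 kcal/m²

796569 kcal/m²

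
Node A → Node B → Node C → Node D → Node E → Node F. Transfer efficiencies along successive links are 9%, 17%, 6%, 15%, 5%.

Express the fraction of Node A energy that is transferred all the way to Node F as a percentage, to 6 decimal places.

Product of link efficiencies: 0.09 × 0.17 × 0.06 × 0.15 × 0.05 = 0.000006885
As a percentage: 0.000006885 × 100 = 0.000689%

0.000689%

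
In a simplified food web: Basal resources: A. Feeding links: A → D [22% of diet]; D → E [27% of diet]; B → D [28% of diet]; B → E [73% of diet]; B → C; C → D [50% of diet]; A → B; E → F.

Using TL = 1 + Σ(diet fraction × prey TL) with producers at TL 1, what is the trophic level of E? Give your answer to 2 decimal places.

3.35

B: 1 + 1 = 2
C: 1 + 2 = 3
D: 1 + (0.5×3 + 0.22×1 + 0.28×2) = 3.28
E: 1 + (0.27×3.28 + 0.73×2) = 3.3456
F: 1 + 3.3456 = 4.3456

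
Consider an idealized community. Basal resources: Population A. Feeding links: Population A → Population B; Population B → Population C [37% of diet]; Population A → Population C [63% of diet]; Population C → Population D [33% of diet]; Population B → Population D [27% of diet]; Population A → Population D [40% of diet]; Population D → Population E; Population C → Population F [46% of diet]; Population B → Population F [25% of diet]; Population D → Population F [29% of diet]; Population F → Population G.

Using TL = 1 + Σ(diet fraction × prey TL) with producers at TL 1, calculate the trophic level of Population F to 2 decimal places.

3.38

Population B: 1 + 1 = 2
Population C: 1 + (0.37×2 + 0.63×1) = 2.37
Population D: 1 + (0.33×2.37 + 0.27×2 + 0.4×1) = 2.7221
Population E: 1 + 2.7221 = 3.7221
Population F: 1 + (0.46×2.37 + 0.25×2 + 0.29×2.7221) = 3.379609
Population G: 1 + 3.379609 = 4.379609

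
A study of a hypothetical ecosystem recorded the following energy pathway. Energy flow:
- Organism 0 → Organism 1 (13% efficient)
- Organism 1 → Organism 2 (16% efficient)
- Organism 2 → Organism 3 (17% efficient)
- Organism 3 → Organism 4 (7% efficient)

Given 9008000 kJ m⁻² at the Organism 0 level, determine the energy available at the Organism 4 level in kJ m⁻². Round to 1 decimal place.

2229.7 kJ m⁻²

Organism 1: 9008000 × 0.13 = 1171040 kJ m⁻²
Organism 2: 1171040 × 0.16 = 187366.4 kJ m⁻²
Organism 3: 187366.4 × 0.17 = 31852.288 kJ m⁻²
Organism 4: 31852.288 × 0.07 = 2229.66016 kJ m⁻²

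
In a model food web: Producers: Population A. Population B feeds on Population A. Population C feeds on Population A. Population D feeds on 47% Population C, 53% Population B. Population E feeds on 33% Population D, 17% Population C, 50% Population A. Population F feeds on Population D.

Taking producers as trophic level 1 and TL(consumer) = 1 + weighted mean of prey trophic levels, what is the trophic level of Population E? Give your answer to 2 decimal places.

Population B: 1 + 1 = 2
Population C: 1 + 1 = 2
Population D: 1 + (0.47×2 + 0.53×2) = 3
Population E: 1 + (0.33×3 + 0.17×2 + 0.5×1) = 2.83
Population F: 1 + 3 = 4

2.83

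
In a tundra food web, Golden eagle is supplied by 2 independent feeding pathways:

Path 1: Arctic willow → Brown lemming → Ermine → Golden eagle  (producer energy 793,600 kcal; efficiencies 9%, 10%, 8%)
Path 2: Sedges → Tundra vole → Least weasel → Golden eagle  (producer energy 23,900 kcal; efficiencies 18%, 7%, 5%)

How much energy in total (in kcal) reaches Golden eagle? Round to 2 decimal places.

Path 1: 793600 × 0.09 × 0.1 × 0.08 = 571.392 kcal
Path 2: 23900 × 0.18 × 0.07 × 0.05 = 15.057 kcal
Total at Golden eagle: 571.392 + 15.057 = 586.449 kcal

586.45 kcal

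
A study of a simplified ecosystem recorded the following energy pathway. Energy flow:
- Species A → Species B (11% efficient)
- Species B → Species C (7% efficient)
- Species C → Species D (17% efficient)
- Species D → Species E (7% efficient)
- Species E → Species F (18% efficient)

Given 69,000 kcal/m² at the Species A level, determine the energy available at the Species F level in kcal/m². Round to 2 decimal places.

1.14 kcal/m²

Species B: 69000 × 0.11 = 7590 kcal/m²
Species C: 7590 × 0.07 = 531.3 kcal/m²
Species D: 531.3 × 0.17 = 90.321 kcal/m²
Species E: 90.321 × 0.07 = 6.32247 kcal/m²
Species F: 6.32247 × 0.18 = 1.1380446 kcal/m²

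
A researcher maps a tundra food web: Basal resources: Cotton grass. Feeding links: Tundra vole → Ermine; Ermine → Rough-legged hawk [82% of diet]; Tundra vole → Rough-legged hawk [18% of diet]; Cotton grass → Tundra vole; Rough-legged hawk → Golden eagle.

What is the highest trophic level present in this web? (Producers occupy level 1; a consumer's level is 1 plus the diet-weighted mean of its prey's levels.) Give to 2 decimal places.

4.82

Tundra vole: 1 + 1 = 2
Ermine: 1 + 2 = 3
Rough-legged hawk: 1 + (0.18×2 + 0.82×3) = 3.82
Golden eagle: 1 + 3.82 = 4.82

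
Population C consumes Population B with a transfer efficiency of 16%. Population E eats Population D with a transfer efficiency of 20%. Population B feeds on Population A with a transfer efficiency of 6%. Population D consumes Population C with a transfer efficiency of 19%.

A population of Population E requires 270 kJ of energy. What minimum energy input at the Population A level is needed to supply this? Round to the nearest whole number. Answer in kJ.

Cumulative transfer efficiency: 0.06 × 0.16 × 0.19 × 0.2 = 0.0003648
Population A energy = 270 / 0.0003648 = 740132 kJ

740132 kJ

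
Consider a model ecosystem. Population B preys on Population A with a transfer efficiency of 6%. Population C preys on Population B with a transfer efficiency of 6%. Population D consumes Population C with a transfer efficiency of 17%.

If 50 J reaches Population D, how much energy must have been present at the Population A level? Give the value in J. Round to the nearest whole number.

81699 J

Cumulative transfer efficiency: 0.06 × 0.06 × 0.17 = 0.000612
Population A energy = 50 / 0.000612 = 81699 J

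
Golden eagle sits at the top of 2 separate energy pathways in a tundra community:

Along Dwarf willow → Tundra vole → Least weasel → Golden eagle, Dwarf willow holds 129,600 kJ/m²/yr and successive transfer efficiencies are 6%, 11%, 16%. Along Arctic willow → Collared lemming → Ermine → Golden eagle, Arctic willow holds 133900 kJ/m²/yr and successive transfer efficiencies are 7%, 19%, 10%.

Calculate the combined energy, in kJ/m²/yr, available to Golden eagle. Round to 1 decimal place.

314.9 kJ/m²/yr

Via Dwarf willow: 129600 × 0.06 × 0.11 × 0.16 = 136.8576 kJ/m²/yr
Via Arctic willow: 133900 × 0.07 × 0.19 × 0.1 = 178.087 kJ/m²/yr
Total at Golden eagle: 136.8576 + 178.087 = 314.9446 kJ/m²/yr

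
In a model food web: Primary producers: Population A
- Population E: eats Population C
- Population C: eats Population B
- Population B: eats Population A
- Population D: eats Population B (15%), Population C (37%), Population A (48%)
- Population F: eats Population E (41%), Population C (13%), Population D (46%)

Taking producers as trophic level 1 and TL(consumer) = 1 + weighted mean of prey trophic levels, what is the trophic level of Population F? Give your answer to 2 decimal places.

Population B: 1 + 1 = 2
Population C: 1 + 2 = 3
Population D: 1 + (0.15×2 + 0.37×3 + 0.48×1) = 2.89
Population E: 1 + 3 = 4
Population F: 1 + (0.41×4 + 0.13×3 + 0.46×2.89) = 4.3594

4.36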